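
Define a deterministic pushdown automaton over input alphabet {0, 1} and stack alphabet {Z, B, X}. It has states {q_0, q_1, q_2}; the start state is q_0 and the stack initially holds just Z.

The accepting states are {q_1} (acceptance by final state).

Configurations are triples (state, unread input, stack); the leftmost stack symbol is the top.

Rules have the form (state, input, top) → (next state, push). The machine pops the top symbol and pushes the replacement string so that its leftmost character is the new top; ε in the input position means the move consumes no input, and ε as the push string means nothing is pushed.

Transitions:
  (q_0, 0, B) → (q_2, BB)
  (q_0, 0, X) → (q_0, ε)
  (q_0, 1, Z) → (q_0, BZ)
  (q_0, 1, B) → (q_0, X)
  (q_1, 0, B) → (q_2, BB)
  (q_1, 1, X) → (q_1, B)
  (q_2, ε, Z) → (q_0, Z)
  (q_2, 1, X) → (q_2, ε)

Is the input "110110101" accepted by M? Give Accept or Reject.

(q_0, 110110101, Z)
  read 1, top Z: go to q_0, push BZ → (q_0, 10110101, BZ)
  read 1, top B: go to q_0, push X → (q_0, 0110101, XZ)
  read 0, top X: go to q_0, push ε → (q_0, 110101, Z)
  read 1, top Z: go to q_0, push BZ → (q_0, 10101, BZ)
  read 1, top B: go to q_0, push X → (q_0, 0101, XZ)
  read 0, top X: go to q_0, push ε → (q_0, 101, Z)
  read 1, top Z: go to q_0, push BZ → (q_0, 01, BZ)
  read 0, top B: go to q_2, push BB → (q_2, 1, BBZ)
No transition applies at (q_2, 1, BBZ); input not fully consumed.

Reject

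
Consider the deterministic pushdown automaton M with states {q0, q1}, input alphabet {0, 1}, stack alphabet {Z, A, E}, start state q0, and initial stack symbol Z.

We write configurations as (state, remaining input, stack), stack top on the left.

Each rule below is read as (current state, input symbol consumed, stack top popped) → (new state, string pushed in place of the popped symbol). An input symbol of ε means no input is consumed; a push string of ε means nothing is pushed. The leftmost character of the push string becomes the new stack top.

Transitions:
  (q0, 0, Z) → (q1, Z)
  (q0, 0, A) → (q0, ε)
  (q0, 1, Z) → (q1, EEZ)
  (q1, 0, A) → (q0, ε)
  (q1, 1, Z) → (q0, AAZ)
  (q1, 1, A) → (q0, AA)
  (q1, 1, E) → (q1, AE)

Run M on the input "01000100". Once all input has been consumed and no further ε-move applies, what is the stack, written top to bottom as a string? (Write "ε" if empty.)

Z

(q0, 01000100, Z) ⊢ (q1, 1000100, Z) ⊢ (q0, 000100, AAZ) ⊢ (q0, 00100, AZ) ⊢ (q0, 0100, Z) ⊢ (q1, 100, Z) ⊢ (q0, 00, AAZ) ⊢ (q0, 0, AZ) ⊢ (q0, ε, Z)
All input consumed in state q0 with stack Z.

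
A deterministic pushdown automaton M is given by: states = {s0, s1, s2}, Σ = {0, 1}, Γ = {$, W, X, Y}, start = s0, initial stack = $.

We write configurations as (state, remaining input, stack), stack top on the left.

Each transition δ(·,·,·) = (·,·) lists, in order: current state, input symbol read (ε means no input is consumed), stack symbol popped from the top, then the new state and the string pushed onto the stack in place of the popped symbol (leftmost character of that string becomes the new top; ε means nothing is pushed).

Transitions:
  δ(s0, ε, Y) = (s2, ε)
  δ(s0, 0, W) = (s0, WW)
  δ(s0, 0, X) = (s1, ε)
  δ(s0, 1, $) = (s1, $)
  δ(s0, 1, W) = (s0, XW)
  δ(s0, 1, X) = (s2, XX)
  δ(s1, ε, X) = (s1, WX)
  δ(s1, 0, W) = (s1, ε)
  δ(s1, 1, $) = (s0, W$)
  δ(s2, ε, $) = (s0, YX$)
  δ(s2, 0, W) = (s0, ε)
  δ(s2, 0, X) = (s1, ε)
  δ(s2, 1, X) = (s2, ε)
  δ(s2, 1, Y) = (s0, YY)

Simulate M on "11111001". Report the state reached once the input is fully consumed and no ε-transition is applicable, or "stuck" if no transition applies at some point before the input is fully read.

s0

(s0, 11111001, $)
  read 1, top $: go to s1, push $ → (s1, 1111001, $)
  read 1, top $: go to s0, push W$ → (s0, 111001, W$)
  read 1, top W: go to s0, push XW → (s0, 11001, XW$)
  read 1, top X: go to s2, push XX → (s2, 1001, XXW$)
  read 1, top X: go to s2, push ε → (s2, 001, XW$)
  read 0, top X: go to s1, push ε → (s1, 01, W$)
  read 0, top W: go to s1, push ε → (s1, 1, $)
  read 1, top $: go to s0, push W$ → (s0, ε, W$)
All input consumed; M is in state s0.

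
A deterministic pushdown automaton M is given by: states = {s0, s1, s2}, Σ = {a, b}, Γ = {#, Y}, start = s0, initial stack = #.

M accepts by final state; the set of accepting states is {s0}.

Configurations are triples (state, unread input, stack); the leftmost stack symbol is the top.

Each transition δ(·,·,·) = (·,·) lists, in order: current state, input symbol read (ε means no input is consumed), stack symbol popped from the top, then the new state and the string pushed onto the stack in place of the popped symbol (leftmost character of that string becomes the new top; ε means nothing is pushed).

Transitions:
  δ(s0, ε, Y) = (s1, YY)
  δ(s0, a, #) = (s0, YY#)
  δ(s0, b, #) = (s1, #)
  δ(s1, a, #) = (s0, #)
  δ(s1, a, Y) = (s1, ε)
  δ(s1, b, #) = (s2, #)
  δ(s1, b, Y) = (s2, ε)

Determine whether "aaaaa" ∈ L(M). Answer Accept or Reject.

(s0, aaaaa, #)
  read a, top #: go to s0, push YY# → (s0, aaaa, YY#)
  ε-move, top Y: go to s1, push YY → (s1, aaaa, YYY#)
  read a, top Y: go to s1, push ε → (s1, aaa, YY#)
  read a, top Y: go to s1, push ε → (s1, aa, Y#)
  read a, top Y: go to s1, push ε → (s1, a, #)
  read a, top #: go to s0, push # → (s0, ε, #)
All input consumed; state s0 ∈ F.

Accept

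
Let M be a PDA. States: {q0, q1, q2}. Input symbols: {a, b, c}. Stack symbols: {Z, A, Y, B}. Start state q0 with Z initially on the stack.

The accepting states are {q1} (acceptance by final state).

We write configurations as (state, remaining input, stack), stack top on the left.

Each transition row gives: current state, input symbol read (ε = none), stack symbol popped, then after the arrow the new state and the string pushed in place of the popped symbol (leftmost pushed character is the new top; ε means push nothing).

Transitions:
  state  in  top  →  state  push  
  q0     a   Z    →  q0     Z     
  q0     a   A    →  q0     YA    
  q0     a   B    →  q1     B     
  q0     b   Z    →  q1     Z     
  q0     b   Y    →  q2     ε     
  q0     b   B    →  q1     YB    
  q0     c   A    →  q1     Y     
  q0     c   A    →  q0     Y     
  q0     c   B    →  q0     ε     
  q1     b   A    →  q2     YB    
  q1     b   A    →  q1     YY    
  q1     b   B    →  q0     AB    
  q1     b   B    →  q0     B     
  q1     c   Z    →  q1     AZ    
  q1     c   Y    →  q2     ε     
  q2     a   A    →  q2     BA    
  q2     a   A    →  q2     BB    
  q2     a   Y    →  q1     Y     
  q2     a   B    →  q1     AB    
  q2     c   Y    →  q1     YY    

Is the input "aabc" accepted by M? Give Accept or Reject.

One accepting computation: (q0, aabc, Z) ⊢ (q0, abc, Z) ⊢ (q0, bc, Z) ⊢ (q1, c, Z) ⊢ (q1, ε, AZ)
All input consumed and state q1 ∈ F.

Accept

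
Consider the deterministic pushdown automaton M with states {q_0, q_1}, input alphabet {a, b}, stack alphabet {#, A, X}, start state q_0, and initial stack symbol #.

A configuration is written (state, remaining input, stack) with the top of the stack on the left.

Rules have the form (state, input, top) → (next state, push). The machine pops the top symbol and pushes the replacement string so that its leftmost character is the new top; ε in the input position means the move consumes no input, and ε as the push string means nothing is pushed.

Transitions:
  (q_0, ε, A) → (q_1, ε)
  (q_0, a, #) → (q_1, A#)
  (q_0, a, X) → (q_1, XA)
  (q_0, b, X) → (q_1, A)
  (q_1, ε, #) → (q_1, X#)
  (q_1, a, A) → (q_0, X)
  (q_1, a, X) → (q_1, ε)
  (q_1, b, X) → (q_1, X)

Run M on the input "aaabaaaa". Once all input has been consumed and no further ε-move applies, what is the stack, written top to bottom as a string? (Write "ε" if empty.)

A#

(q_0, aaabaaaa, #) ⊢ (q_1, aabaaaa, A#) ⊢ (q_0, abaaaa, X#) ⊢ (q_1, baaaa, XA#) ⊢ (q_1, aaaa, XA#) ⊢ (q_1, aaa, A#) ⊢ (q_0, aa, X#) ⊢ (q_1, a, XA#) ⊢ (q_1, ε, A#)
All input consumed in state q_1 with stack A#.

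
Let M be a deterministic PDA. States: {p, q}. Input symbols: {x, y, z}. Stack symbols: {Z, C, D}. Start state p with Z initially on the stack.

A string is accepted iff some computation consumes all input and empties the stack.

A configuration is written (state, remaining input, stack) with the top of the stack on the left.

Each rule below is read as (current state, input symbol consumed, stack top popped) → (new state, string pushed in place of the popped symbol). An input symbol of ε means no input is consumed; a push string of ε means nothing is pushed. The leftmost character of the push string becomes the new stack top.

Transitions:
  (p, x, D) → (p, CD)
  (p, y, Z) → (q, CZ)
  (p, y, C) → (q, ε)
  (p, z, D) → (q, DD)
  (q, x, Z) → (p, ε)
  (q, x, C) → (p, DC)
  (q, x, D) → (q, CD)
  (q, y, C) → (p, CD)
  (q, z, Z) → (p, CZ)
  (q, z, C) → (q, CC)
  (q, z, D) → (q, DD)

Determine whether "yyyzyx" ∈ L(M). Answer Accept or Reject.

(p, yyyzyx, Z) ⊢ (q, yyzyx, CZ) ⊢ (p, yzyx, CDZ) ⊢ (q, zyx, DZ) ⊢ (q, yx, DDZ)
No transition applies at (q, yx, DDZ); input not fully consumed.

Reject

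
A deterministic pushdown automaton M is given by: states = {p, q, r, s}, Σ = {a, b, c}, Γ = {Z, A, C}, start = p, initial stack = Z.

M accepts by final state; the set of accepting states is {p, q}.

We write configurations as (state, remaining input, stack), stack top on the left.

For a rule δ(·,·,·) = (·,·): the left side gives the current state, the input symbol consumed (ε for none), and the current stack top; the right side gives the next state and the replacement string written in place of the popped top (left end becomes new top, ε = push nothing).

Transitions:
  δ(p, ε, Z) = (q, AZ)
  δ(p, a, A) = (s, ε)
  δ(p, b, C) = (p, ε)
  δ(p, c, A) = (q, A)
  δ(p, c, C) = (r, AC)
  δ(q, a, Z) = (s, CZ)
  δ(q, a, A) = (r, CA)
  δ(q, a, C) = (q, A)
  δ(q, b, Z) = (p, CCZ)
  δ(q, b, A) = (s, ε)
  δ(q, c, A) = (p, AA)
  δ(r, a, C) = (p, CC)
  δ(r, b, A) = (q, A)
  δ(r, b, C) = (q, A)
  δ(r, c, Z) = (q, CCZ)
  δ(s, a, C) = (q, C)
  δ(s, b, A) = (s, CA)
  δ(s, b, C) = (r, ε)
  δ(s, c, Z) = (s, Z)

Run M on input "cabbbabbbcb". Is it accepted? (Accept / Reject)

Reject

(p, cabbbabbbcb, Z)
  ε-move, top Z: go to q, push AZ → (q, cabbbabbbcb, AZ)
  read c, top A: go to p, push AA → (p, abbbabbbcb, AAZ)
  read a, top A: go to s, push ε → (s, bbbabbbcb, AZ)
  read b, top A: go to s, push CA → (s, bbabbbcb, CAZ)
  read b, top C: go to r, push ε → (r, babbbcb, AZ)
  read b, top A: go to q, push A → (q, abbbcb, AZ)
  read a, top A: go to r, push CA → (r, bbbcb, CAZ)
  read b, top C: go to q, push A → (q, bbcb, AAZ)
  read b, top A: go to s, push ε → (s, bcb, AZ)
  read b, top A: go to s, push CA → (s, cb, CAZ)
No transition applies at (s, cb, CAZ); input not fully consumed.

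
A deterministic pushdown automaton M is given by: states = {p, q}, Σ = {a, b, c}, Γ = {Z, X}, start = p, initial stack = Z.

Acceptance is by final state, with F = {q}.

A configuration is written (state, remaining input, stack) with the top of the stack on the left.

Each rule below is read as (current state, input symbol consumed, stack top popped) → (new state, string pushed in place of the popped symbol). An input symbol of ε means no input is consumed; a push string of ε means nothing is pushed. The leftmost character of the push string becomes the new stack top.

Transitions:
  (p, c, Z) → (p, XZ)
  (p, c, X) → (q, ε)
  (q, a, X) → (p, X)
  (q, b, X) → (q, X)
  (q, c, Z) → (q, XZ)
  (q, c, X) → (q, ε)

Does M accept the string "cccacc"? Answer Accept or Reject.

(p, cccacc, Z)
  read c, top Z: go to p, push XZ → (p, ccacc, XZ)
  read c, top X: go to q, push ε → (q, cacc, Z)
  read c, top Z: go to q, push XZ → (q, acc, XZ)
  read a, top X: go to p, push X → (p, cc, XZ)
  read c, top X: go to q, push ε → (q, c, Z)
  read c, top Z: go to q, push XZ → (q, ε, XZ)
All input consumed; state q ∈ F.

Accept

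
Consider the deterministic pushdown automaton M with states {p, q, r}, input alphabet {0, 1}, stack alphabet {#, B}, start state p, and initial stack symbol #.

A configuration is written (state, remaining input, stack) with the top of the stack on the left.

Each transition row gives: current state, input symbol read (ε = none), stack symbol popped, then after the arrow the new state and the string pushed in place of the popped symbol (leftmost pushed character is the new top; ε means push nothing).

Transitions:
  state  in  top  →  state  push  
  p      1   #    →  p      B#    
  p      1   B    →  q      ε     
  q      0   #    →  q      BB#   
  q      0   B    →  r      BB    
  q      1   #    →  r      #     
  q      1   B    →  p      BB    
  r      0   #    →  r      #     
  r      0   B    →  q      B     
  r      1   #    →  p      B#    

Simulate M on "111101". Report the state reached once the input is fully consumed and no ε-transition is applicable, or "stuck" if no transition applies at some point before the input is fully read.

stuck

(p, 111101, #)
  read 1, top #: go to p, push B# → (p, 11101, B#)
  read 1, top B: go to q, push ε → (q, 1101, #)
  read 1, top #: go to r, push # → (r, 101, #)
  read 1, top #: go to p, push B# → (p, 01, B#)
No transition for (p, 0, top B); M blocks with input 01 remaining.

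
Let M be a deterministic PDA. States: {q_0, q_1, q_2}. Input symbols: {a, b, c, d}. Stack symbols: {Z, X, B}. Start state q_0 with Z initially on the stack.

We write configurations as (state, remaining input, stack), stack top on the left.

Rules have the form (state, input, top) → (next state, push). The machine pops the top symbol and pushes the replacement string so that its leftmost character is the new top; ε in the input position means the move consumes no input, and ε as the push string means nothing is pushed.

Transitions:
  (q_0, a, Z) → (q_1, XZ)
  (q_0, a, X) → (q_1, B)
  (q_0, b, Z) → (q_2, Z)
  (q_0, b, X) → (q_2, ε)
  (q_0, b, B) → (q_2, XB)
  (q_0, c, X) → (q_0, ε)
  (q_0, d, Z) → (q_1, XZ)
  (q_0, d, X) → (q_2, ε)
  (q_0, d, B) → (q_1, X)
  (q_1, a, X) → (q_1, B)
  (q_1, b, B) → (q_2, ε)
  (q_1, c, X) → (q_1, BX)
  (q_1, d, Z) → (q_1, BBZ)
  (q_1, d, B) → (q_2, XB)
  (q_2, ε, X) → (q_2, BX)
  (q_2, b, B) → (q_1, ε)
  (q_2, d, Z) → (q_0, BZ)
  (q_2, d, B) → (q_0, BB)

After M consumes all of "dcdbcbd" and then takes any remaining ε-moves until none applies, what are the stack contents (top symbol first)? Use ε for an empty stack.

BBXBXZ

(q_0, dcdbcbd, Z)
  read d, top Z: go to q_1, push XZ → (q_1, cdbcbd, XZ)
  read c, top X: go to q_1, push BX → (q_1, dbcbd, BXZ)
  read d, top B: go to q_2, push XB → (q_2, bcbd, XBXZ)
  ε-move, top X: go to q_2, push BX → (q_2, bcbd, BXBXZ)
  read b, top B: go to q_1, push ε → (q_1, cbd, XBXZ)
  read c, top X: go to q_1, push BX → (q_1, bd, BXBXZ)
  read b, top B: go to q_2, push ε → (q_2, d, XBXZ)
  ε-move, top X: go to q_2, push BX → (q_2, d, BXBXZ)
  read d, top B: go to q_0, push BB → (q_0, ε, BBXBXZ)
All input consumed in state q_0 with stack BBXBXZ.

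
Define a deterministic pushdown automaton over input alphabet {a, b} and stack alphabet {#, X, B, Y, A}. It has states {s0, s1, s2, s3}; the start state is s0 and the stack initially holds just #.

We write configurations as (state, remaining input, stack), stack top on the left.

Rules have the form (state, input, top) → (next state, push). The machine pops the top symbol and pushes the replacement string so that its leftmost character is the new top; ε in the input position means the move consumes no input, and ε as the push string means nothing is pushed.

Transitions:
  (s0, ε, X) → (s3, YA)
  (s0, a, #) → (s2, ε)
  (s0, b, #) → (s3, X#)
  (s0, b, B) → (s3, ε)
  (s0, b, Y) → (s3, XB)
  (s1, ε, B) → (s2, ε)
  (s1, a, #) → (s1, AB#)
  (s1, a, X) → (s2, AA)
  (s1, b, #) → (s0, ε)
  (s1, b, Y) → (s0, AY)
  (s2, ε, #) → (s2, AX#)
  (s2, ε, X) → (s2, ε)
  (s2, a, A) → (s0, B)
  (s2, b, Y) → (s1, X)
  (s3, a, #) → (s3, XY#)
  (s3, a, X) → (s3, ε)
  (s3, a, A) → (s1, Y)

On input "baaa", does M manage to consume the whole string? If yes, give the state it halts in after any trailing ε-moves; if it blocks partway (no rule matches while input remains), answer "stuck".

(s0, baaa, #)
  read b, top #: go to s3, push X# → (s3, aaa, X#)
  read a, top X: go to s3, push ε → (s3, aa, #)
  read a, top #: go to s3, push XY# → (s3, a, XY#)
  read a, top X: go to s3, push ε → (s3, ε, Y#)
All input consumed; M is in state s3.

s3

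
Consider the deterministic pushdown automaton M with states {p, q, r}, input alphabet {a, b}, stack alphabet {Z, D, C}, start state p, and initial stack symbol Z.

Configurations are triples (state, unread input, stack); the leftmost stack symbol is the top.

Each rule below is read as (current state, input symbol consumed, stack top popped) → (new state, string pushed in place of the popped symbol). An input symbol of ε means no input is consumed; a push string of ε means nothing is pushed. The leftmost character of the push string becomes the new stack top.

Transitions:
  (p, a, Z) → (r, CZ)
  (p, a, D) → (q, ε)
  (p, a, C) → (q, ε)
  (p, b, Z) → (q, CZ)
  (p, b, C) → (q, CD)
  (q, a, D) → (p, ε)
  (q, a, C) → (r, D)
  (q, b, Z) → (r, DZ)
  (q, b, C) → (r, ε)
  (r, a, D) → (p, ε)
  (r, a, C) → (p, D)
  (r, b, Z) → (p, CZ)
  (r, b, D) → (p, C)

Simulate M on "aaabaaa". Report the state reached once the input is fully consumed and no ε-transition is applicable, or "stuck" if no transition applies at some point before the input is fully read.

p

(p, aaabaaa, Z)
  read a, top Z: go to r, push CZ → (r, aabaaa, CZ)
  read a, top C: go to p, push D → (p, abaaa, DZ)
  read a, top D: go to q, push ε → (q, baaa, Z)
  read b, top Z: go to r, push DZ → (r, aaa, DZ)
  read a, top D: go to p, push ε → (p, aa, Z)
  read a, top Z: go to r, push CZ → (r, a, CZ)
  read a, top C: go to p, push D → (p, ε, DZ)
All input consumed; M is in state p.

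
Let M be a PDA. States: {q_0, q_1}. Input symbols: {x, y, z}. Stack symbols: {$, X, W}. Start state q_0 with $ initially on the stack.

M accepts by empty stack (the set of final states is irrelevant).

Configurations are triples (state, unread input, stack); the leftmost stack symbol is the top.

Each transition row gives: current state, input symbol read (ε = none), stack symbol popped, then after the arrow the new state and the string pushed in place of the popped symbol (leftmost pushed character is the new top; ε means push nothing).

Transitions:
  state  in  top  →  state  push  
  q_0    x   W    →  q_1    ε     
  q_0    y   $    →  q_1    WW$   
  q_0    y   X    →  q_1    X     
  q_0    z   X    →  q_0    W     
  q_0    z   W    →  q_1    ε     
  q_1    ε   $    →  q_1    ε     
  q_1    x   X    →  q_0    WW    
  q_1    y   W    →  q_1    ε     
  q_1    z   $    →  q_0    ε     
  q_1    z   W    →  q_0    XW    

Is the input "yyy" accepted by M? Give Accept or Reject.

One accepting computation: (q_0, yyy, $) ⊢ (q_1, yy, WW$) ⊢ (q_1, y, W$) ⊢ (q_1, ε, $) ⊢ (q_1, ε, ε)
All input consumed and the stack is empty.

Accept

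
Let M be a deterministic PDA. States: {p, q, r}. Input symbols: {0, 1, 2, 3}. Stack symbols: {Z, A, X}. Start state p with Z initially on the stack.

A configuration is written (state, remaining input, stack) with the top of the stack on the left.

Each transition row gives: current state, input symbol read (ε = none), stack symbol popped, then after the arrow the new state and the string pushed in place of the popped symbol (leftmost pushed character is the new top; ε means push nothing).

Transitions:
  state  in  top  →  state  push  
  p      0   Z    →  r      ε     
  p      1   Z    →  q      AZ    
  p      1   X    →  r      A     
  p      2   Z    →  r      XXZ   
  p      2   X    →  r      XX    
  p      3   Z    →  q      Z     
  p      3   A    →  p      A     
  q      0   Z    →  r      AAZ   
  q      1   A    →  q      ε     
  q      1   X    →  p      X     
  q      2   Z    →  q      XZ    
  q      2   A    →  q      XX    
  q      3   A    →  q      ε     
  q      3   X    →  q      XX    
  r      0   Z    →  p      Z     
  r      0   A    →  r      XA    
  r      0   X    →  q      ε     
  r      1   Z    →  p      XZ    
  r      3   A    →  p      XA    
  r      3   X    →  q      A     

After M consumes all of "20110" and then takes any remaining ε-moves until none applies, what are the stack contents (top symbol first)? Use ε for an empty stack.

XAZ

(p, 20110, Z) ⊢ (r, 0110, XXZ) ⊢ (q, 110, XZ) ⊢ (p, 10, XZ) ⊢ (r, 0, AZ) ⊢ (r, ε, XAZ)
All input consumed in state r with stack XAZ.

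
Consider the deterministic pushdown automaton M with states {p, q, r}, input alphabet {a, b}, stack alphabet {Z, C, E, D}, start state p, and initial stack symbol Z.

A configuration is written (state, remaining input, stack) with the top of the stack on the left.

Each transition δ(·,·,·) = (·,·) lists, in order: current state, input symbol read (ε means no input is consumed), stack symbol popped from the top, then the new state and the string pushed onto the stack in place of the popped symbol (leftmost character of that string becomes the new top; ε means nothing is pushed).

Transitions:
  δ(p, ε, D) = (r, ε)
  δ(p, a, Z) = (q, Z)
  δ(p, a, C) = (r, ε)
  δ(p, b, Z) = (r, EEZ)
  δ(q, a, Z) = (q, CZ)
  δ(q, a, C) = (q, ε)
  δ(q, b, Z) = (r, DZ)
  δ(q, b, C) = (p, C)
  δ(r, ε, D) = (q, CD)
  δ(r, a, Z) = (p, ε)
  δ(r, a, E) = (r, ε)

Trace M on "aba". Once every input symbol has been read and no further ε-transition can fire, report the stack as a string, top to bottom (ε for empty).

DZ

(p, aba, Z) ⊢ (q, ba, Z) ⊢ (r, a, DZ) ⊢ (q, a, CDZ) ⊢ (q, ε, DZ)
All input consumed in state q with stack DZ.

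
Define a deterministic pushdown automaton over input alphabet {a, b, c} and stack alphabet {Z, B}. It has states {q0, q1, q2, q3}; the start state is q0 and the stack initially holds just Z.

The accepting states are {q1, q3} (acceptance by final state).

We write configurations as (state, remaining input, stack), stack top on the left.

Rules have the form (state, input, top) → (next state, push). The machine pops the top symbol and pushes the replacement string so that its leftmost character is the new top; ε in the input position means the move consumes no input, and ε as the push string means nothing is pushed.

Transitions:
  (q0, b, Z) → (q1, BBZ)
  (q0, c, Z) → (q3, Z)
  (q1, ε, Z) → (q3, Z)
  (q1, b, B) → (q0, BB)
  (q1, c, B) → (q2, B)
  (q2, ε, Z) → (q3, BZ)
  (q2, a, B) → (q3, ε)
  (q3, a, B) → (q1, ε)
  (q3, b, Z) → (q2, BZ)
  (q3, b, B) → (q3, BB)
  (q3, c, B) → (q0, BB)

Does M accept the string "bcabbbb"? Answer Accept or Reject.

Accept

(q0, bcabbbb, Z)
  read b, top Z: go to q1, push BBZ → (q1, cabbbb, BBZ)
  read c, top B: go to q2, push B → (q2, abbbb, BBZ)
  read a, top B: go to q3, push ε → (q3, bbbb, BZ)
  read b, top B: go to q3, push BB → (q3, bbb, BBZ)
  read b, top B: go to q3, push BB → (q3, bb, BBBZ)
  read b, top B: go to q3, push BB → (q3, b, BBBBZ)
  read b, top B: go to q3, push BB → (q3, ε, BBBBBZ)
All input consumed; state q3 ∈ F.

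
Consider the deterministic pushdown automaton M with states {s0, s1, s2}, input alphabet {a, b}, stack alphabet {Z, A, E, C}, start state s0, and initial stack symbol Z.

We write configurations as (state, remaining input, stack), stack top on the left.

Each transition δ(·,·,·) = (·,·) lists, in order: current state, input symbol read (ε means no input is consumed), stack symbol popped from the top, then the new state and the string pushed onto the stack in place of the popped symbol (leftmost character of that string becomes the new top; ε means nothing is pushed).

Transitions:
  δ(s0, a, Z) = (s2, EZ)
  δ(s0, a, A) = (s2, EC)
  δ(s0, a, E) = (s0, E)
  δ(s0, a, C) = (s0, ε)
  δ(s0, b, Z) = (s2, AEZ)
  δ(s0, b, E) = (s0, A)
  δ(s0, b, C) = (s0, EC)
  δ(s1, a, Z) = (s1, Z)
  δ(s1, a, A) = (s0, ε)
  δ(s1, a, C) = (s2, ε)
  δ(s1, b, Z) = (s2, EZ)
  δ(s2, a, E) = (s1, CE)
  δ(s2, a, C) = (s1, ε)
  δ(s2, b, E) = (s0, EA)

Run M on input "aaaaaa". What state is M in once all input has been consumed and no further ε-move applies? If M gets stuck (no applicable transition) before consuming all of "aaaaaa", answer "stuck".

s1

(s0, aaaaaa, Z)
  read a, top Z: go to s2, push EZ → (s2, aaaaa, EZ)
  read a, top E: go to s1, push CE → (s1, aaaa, CEZ)
  read a, top C: go to s2, push ε → (s2, aaa, EZ)
  read a, top E: go to s1, push CE → (s1, aa, CEZ)
  read a, top C: go to s2, push ε → (s2, a, EZ)
  read a, top E: go to s1, push CE → (s1, ε, CEZ)
All input consumed; M is in state s1.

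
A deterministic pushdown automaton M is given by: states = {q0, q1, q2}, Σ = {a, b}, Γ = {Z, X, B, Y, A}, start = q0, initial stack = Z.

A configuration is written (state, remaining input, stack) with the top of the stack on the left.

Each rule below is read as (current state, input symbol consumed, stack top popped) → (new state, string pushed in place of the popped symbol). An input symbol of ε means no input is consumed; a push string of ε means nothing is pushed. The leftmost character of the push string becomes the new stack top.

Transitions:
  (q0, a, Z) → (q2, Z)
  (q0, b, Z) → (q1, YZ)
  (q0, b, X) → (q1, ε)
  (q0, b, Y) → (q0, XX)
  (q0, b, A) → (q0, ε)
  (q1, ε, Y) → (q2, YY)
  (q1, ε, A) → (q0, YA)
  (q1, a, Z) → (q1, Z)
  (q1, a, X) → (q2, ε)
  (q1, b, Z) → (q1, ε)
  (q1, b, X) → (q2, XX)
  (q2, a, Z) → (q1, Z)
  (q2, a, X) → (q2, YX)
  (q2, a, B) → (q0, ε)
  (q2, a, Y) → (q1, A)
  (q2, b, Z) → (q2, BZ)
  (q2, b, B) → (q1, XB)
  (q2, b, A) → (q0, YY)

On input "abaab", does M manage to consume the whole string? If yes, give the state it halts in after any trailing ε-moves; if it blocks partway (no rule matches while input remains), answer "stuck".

q2

(q0, abaab, Z)
  read a, top Z: go to q2, push Z → (q2, baab, Z)
  read b, top Z: go to q2, push BZ → (q2, aab, BZ)
  read a, top B: go to q0, push ε → (q0, ab, Z)
  read a, top Z: go to q2, push Z → (q2, b, Z)
  read b, top Z: go to q2, push BZ → (q2, ε, BZ)
All input consumed; M is in state q2.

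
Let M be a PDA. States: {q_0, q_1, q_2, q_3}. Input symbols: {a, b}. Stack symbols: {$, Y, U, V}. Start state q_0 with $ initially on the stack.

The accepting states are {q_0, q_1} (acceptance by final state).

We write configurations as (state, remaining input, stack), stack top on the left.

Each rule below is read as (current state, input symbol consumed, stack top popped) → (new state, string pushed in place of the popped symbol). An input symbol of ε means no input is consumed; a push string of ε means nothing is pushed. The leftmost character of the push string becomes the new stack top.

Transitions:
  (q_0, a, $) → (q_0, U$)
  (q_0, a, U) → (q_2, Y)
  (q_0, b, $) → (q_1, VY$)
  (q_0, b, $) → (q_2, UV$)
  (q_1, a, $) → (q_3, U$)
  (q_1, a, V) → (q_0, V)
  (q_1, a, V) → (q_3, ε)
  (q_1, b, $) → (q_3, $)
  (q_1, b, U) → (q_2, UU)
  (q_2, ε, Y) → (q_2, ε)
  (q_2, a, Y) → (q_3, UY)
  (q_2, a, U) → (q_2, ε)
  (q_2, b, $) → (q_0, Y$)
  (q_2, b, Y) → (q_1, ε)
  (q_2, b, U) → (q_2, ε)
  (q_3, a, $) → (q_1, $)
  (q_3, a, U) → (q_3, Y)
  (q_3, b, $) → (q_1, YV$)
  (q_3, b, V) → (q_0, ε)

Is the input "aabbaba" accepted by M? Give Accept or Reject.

One accepting computation: (q_0, aabbaba, $) ⊢ (q_0, abbaba, U$) ⊢ (q_2, bbaba, Y$) ⊢ (q_1, baba, $) ⊢ (q_3, aba, $) ⊢ (q_1, ba, $) ⊢ (q_3, a, $) ⊢ (q_1, ε, $)
All input consumed and state q_1 ∈ F.

Accept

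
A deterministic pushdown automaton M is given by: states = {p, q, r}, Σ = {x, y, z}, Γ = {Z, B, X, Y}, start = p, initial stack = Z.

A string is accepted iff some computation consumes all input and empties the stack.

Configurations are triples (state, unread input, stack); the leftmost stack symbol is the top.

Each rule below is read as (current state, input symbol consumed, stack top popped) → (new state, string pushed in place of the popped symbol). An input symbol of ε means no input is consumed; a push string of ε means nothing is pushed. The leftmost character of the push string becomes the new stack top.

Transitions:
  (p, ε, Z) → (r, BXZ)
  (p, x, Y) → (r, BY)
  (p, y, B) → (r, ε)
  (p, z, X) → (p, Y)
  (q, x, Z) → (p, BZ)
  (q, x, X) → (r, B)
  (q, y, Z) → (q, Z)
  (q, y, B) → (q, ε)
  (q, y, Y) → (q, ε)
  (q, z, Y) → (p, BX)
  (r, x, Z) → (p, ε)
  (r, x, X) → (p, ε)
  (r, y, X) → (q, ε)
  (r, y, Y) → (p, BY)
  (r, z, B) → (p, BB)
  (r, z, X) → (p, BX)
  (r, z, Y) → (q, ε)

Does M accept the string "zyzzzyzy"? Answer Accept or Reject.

(p, zyzzzyzy, Z)
  ε-move, top Z: go to r, push BXZ → (r, zyzzzyzy, BXZ)
  read z, top B: go to p, push BB → (p, yzzzyzy, BBXZ)
  read y, top B: go to r, push ε → (r, zzzyzy, BXZ)
  read z, top B: go to p, push BB → (p, zzyzy, BBXZ)
No transition applies at (p, zzyzy, BBXZ); input not fully consumed.

Reject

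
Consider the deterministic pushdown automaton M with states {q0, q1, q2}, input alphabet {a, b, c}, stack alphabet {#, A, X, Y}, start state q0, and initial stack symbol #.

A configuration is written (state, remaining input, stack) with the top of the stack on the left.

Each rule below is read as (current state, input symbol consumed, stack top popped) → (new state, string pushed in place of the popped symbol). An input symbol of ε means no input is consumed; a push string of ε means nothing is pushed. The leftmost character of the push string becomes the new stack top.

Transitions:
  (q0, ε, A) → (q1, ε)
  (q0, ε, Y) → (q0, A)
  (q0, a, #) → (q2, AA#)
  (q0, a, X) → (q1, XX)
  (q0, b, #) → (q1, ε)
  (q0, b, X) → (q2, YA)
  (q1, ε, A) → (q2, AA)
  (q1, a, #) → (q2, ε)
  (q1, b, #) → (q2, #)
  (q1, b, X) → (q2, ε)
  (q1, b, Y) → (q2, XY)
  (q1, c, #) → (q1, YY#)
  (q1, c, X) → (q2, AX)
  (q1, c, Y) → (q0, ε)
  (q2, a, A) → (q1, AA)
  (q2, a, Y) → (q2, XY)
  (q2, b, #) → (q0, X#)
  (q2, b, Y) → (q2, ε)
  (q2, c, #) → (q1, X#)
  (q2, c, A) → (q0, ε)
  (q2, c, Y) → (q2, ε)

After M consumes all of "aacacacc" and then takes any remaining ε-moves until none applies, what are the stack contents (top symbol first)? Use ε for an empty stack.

(q0, aacacacc, #) ⊢ (q2, acacacc, AA#) ⊢ (q1, cacacc, AAA#) ⊢ (q2, cacacc, AAAA#) ⊢ (q0, acacc, AAA#) ⊢ (q1, acacc, AA#) ⊢ (q2, acacc, AAA#) ⊢ (q1, cacc, AAAA#) ⊢ (q2, cacc, AAAAA#) ⊢ (q0, acc, AAAA#) ⊢ (q1, acc, AAA#) ⊢ (q2, acc, AAAA#) ⊢ (q1, cc, AAAAA#) ⊢ (q2, cc, AAAAAA#) ⊢ (q0, c, AAAAA#) ⊢ (q1, c, AAAA#) ⊢ (q2, c, AAAAA#) ⊢ (q0, ε, AAAA#) ⊢ (q1, ε, AAA#) ⊢ (q2, ε, AAAA#)
All input consumed in state q2 with stack AAAA#.

AAAA#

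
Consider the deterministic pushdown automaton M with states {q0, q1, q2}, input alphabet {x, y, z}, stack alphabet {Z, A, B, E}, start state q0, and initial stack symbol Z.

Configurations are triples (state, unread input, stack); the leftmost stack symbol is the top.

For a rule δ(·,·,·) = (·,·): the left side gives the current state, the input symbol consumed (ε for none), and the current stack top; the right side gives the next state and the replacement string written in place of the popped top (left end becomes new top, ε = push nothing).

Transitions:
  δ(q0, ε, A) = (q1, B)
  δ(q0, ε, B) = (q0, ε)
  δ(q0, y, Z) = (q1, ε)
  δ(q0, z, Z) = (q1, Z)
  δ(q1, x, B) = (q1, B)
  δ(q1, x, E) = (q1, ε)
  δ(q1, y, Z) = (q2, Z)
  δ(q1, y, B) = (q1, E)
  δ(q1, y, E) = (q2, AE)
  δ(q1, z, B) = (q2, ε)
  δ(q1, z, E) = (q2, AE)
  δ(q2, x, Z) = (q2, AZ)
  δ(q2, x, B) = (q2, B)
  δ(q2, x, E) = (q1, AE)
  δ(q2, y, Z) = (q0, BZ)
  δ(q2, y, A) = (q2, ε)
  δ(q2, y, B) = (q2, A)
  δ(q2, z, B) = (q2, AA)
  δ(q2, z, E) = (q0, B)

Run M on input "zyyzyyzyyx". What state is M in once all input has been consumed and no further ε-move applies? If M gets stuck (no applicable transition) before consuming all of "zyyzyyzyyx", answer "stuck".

stuck

(q0, zyyzyyzyyx, Z)
  read z, top Z: go to q1, push Z → (q1, yyzyyzyyx, Z)
  read y, top Z: go to q2, push Z → (q2, yzyyzyyx, Z)
  read y, top Z: go to q0, push BZ → (q0, zyyzyyx, BZ)
  ε-move, top B: go to q0, push ε → (q0, zyyzyyx, Z)
  read z, top Z: go to q1, push Z → (q1, yyzyyx, Z)
  read y, top Z: go to q2, push Z → (q2, yzyyx, Z)
  read y, top Z: go to q0, push BZ → (q0, zyyx, BZ)
  ε-move, top B: go to q0, push ε → (q0, zyyx, Z)
  read z, top Z: go to q1, push Z → (q1, yyx, Z)
  read y, top Z: go to q2, push Z → (q2, yx, Z)
  read y, top Z: go to q0, push BZ → (q0, x, BZ)
  ε-move, top B: go to q0, push ε → (q0, x, Z)
No transition for (q0, x, top Z); M blocks with input x remaining.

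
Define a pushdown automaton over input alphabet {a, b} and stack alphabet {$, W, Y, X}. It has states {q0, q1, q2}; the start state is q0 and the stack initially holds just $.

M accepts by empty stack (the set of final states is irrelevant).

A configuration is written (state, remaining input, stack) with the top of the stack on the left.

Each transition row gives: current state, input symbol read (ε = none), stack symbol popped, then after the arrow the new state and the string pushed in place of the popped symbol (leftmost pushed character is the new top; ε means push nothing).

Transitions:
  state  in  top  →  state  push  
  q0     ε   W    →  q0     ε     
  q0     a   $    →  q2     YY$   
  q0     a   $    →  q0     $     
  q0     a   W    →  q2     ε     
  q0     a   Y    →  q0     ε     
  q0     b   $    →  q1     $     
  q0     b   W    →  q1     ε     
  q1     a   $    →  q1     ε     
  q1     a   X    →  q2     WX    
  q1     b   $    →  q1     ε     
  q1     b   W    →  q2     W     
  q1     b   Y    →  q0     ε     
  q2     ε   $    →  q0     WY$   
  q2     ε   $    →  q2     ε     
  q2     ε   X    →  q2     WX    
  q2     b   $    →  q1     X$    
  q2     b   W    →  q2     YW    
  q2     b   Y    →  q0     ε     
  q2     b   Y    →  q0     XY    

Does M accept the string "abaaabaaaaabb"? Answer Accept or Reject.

One accepting computation: (q0, abaaabaaaaabb, $) ⊢ (q2, baaabaaaaabb, YY$) ⊢ (q0, aaabaaaaabb, Y$) ⊢ (q0, aabaaaaabb, $) ⊢ (q0, abaaaaabb, $) ⊢ (q2, baaaaabb, YY$) ⊢ (q0, aaaaabb, Y$) ⊢ (q0, aaaabb, $) ⊢ (q0, aaabb, $) ⊢ (q0, aabb, $) ⊢ (q0, abb, $) ⊢ (q0, bb, $) ⊢ (q1, b, $) ⊢ (q1, ε, ε)
All input consumed and the stack is empty.

Accept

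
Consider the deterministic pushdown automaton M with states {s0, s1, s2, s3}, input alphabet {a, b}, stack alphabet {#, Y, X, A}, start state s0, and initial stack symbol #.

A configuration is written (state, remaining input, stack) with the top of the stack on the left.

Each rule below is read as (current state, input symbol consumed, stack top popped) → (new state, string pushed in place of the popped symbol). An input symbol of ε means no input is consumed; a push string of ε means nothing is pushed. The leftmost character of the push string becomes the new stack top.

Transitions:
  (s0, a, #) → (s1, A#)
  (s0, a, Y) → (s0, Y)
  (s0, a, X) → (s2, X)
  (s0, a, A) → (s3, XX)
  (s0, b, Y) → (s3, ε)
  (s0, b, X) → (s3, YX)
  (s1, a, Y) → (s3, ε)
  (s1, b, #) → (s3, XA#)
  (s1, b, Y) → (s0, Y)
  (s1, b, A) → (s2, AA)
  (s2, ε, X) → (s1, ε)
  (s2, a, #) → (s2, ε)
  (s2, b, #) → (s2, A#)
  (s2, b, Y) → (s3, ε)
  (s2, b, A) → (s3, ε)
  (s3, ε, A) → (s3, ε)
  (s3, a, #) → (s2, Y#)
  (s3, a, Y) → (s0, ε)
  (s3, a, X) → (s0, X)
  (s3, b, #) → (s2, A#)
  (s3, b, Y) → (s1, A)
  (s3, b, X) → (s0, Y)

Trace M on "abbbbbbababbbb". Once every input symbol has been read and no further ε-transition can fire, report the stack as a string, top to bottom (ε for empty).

A#

(s0, abbbbbbababbbb, #) ⊢ (s1, bbbbbbababbbb, A#) ⊢ (s2, bbbbbababbbb, AA#) ⊢ (s3, bbbbababbbb, A#) ⊢ (s3, bbbbababbbb, #) ⊢ (s2, bbbababbbb, A#) ⊢ (s3, bbababbbb, #) ⊢ (s2, bababbbb, A#) ⊢ (s3, ababbbb, #) ⊢ (s2, babbbb, Y#) ⊢ (s3, abbbb, #) ⊢ (s2, bbbb, Y#) ⊢ (s3, bbb, #) ⊢ (s2, bb, A#) ⊢ (s3, b, #) ⊢ (s2, ε, A#)
All input consumed in state s2 with stack A#.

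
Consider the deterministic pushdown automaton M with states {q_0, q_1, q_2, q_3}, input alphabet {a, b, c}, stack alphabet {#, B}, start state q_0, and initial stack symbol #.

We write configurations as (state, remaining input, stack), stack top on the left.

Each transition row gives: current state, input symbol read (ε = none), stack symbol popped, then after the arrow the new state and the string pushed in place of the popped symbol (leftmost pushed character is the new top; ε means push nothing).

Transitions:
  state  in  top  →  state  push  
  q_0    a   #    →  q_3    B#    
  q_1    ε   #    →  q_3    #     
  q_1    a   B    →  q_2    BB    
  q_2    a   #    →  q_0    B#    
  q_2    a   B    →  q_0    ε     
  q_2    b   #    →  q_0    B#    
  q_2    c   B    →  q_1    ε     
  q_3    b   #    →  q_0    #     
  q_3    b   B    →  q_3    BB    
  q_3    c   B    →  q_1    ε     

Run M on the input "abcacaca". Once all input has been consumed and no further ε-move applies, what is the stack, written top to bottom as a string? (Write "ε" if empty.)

BB#

(q_0, abcacaca, #) ⊢ (q_3, bcacaca, B#) ⊢ (q_3, cacaca, BB#) ⊢ (q_1, acaca, B#) ⊢ (q_2, caca, BB#) ⊢ (q_1, aca, B#) ⊢ (q_2, ca, BB#) ⊢ (q_1, a, B#) ⊢ (q_2, ε, BB#)
All input consumed in state q_2 with stack BB#.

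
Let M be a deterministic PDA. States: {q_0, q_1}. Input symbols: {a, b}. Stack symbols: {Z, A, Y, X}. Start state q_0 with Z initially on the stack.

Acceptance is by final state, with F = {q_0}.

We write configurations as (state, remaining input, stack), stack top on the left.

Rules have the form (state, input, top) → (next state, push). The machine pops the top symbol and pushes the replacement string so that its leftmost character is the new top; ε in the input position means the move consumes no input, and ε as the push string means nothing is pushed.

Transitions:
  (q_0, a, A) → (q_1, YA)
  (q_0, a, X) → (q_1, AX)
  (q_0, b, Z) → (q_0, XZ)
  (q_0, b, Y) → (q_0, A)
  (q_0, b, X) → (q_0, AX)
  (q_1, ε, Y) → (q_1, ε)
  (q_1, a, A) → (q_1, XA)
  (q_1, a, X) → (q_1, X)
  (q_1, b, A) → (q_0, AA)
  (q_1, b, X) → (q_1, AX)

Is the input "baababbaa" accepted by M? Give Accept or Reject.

(q_0, baababbaa, Z)
  read b, top Z: go to q_0, push XZ → (q_0, aababbaa, XZ)
  read a, top X: go to q_1, push AX → (q_1, ababbaa, AXZ)
  read a, top A: go to q_1, push XA → (q_1, babbaa, XAXZ)
  read b, top X: go to q_1, push AX → (q_1, abbaa, AXAXZ)
  read a, top A: go to q_1, push XA → (q_1, bbaa, XAXAXZ)
  read b, top X: go to q_1, push AX → (q_1, baa, AXAXAXZ)
  read b, top A: go to q_0, push AA → (q_0, aa, AAXAXAXZ)
  read a, top A: go to q_1, push YA → (q_1, a, YAAXAXAXZ)
  ε-move, top Y: go to q_1, push ε → (q_1, a, AAXAXAXZ)
  read a, top A: go to q_1, push XA → (q_1, ε, XAAXAXAXZ)
All input consumed; state q_1 ∉ F and no further ε-move applies.

Reject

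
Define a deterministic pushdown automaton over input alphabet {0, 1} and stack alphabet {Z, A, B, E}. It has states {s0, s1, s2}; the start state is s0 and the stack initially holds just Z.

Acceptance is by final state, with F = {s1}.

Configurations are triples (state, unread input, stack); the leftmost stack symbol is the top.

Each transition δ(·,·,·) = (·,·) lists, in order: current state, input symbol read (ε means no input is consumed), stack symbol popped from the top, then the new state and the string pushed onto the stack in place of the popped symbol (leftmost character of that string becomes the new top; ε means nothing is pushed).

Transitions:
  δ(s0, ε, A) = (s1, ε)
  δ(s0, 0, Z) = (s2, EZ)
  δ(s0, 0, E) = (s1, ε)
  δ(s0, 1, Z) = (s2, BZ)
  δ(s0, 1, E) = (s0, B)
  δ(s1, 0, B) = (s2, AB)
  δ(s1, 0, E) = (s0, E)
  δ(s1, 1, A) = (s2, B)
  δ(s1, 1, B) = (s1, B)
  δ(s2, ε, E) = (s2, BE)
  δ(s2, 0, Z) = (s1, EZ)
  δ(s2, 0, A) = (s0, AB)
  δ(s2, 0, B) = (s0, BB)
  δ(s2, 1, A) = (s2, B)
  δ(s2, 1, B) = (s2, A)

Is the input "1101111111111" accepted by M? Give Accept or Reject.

(s0, 1101111111111, Z)
  read 1, top Z: go to s2, push BZ → (s2, 101111111111, BZ)
  read 1, top B: go to s2, push A → (s2, 01111111111, AZ)
  read 0, top A: go to s0, push AB → (s0, 1111111111, ABZ)
  ε-move, top A: go to s1, push ε → (s1, 1111111111, BZ)
  read 1, top B: go to s1, push B → (s1, 111111111, BZ)
  read 1, top B: go to s1, push B → (s1, 11111111, BZ)
  read 1, top B: go to s1, push B → (s1, 1111111, BZ)
  read 1, top B: go to s1, push B → (s1, 111111, BZ)
  read 1, top B: go to s1, push B → (s1, 11111, BZ)
  read 1, top B: go to s1, push B → (s1, 1111, BZ)
  read 1, top B: go to s1, push B → (s1, 111, BZ)
  read 1, top B: go to s1, push B → (s1, 11, BZ)
  read 1, top B: go to s1, push B → (s1, 1, BZ)
  read 1, top B: go to s1, push B → (s1, ε, BZ)
All input consumed; state s1 ∈ F.

Accept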